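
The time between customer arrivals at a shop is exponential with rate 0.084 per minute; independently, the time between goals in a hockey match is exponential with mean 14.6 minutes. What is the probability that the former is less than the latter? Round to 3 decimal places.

0.551

λ_1 = 0.084, λ_2 = 1/14.6 = 0.0684932.
For independent exponentials, P(the former < the latter) = λ_1/(λ_1+λ_2) = 0.084/0.152493 ≈ 0.551.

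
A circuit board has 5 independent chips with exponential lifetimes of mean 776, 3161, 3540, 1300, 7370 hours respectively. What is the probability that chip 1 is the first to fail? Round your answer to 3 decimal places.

0.461

Rates: λ_i = 1/mean_i → 0.00128866, 0.000316356, 0.000282486, 0.000769231, 0.000135685; Σλ = 0.00279242.
P(chip 1 first) = λ_1/Σλ = 0.00128866/0.00279242 ≈ 0.461.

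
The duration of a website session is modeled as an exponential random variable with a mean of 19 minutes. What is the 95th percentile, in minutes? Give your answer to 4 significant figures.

The rate is λ = 1/19 = 0.0526316 per minute.
Set 1 − e^(−λt) = 0.95, so t = −ln(0.05)/λ = 2.9957/0.0526316 ≈ 56.9189 minutes.

56.92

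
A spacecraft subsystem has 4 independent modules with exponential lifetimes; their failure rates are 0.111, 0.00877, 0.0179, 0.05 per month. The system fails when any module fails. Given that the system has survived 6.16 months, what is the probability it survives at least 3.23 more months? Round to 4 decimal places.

0.5454

Time to first failure ~ Exp(Σλ) with Σλ = 0.18767.
By memorylessness, P(T > 6.16+3.23 | T > 6.16) = P(T > 3.23) = e^(−0.18767·3.23) ≈ 0.5454.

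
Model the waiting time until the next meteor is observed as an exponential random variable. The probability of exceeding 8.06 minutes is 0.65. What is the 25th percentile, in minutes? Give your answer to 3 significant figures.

5.38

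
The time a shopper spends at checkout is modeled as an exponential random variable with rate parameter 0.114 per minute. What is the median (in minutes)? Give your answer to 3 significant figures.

6.08

Set 1 − e^(−λt) = 0.5, so t = −ln(0.5)/λ = 0.69315/0.114 ≈ 6.08024 minutes.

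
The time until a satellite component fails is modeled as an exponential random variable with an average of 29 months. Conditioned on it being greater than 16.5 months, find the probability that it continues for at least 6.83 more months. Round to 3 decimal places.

0.790

The rate is λ = 1/29 = 0.0344828 per month.
P(X > s+t | X > s) = e^(−λ(s+t))/e^(−λs) = e^(−λt), independent of s = 16.5.
P(X > 6.83) = e^(−0.23552) ≈ 0.790.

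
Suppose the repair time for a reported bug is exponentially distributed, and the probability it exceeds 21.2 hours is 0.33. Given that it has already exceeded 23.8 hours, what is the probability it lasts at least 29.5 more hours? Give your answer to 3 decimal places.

0.214

From e^(−λ·21.2) = 0.33, λ = −ln(0.33)/21.2 = 0.0522954.
Memoryless: P(X > 23.8+29.5 | X > 23.8) = P(X > 29.5) = e^(−0.0522954·29.5) ≈ 0.214.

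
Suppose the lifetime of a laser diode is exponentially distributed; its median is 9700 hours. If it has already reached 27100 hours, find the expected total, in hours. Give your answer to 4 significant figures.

For an exponential, median = ln(2)/λ, so λ = ln 2 / 9700 = 0.0000714585 per hour.
By memorylessness, E[X | X > 27100] = 27100 + 1/λ = 27100 + 13994.1 = 41094.1 hours.

41090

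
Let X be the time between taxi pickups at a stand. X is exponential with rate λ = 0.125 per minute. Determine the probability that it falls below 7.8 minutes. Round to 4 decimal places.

0.6228

P(X ≤ 7.8) = 1 − e^(−λ·7.8) = 1 − e^(−0.975) ≈ 0.6228.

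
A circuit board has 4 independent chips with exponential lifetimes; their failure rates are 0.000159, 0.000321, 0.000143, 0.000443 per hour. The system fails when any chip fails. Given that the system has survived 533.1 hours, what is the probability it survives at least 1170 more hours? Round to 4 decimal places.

0.2873

Time to first failure ~ Exp(Σλ) with Σλ = 0.001066.
By memorylessness, P(T > 533.1+1170 | T > 533.1) = P(T > 1170) = e^(−0.001066·1170) ≈ 0.2873.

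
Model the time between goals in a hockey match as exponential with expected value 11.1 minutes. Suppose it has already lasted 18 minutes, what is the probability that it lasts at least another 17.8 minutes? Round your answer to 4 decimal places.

0.2012

The rate is λ = 1/11.1 = 0.0900901 per minute.
P(X > s+t | X > s) = e^(−λ(s+t))/e^(−λs) = e^(−λt), independent of s = 18.
P(X > 17.8) = e^(−1.6036) ≈ 0.2012.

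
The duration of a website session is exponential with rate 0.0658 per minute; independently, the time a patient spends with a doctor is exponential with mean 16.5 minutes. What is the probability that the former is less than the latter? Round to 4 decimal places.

λ_1 = 0.0658, λ_2 = 1/16.5 = 0.0606061.
For independent exponentials, P(the former < the latter) = λ_1/(λ_1+λ_2) = 0.0658/0.126406 ≈ 0.5205.

0.5205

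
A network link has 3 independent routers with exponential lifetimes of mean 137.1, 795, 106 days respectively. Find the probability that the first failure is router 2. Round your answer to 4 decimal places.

0.0699

Rates: λ_i = 1/mean_i → 0.00729395, 0.00125786, 0.00943396; Σλ = 0.0179858.
P(router 2 first) = λ_2/Σλ = 0.00125786/0.0179858 ≈ 0.0699.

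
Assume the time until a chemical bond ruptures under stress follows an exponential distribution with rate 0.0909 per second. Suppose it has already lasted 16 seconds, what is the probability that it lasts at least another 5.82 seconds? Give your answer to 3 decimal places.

P(X > s+t | X > s) = e^(−λ(s+t))/e^(−λs) = e^(−λt), independent of s = 16.
P(X > 5.82) = e^(−0.52904) ≈ 0.589.

0.589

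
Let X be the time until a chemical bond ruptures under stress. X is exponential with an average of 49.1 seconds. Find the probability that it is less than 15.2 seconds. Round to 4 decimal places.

The rate is λ = 1/49.1 = 0.0203666 per second.
P(X ≤ 15.2) = 1 − e^(−λ·15.2) = 1 − e^(−0.30957) ≈ 0.2662.

0.2662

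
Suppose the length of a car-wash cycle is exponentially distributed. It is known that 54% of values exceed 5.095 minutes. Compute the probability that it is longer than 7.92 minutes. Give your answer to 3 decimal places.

0.384

e^(−λ·5.095) = 0.54 ⇒ λ = −ln(0.54)/5.095 = 0.120939.
P(X > 7.92) = e^(−0.120939·7.92) = e^(−0.95784) ≈ 0.384.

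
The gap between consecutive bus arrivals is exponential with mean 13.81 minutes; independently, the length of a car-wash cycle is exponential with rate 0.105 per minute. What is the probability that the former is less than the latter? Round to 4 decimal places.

λ_1 = 1/13.81 = 0.0724113, λ_2 = 0.105.
For independent exponentials, P(the former < the latter) = λ_1/(λ_1+λ_2) = 0.0724113/0.177411 ≈ 0.4082.

0.4082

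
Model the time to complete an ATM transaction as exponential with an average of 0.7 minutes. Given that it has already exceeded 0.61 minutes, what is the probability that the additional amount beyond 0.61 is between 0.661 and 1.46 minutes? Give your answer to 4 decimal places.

The rate is λ = 1/0.7 = 1.42857 per minute.
Memoryless: the residual past 0.61 is again Exp(λ).
P(0.661 < residual < 1.46) = e^(−λ·0.661) − e^(−λ·1.46) = 0.38896 − 0.12422 ≈ 0.2647.

0.2647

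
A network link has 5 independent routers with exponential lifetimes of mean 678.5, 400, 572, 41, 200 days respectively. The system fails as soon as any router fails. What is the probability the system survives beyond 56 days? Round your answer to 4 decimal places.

The first failure time is exponential with rate Σλ_i = 1/678.5 + 1/400 + 1/572 + 1/41 + 1/200 = 0.0351123 per day.
P(min > 56) = e^(−0.0351123·56) = e^(−1.9663) ≈ 0.1400.

0.1400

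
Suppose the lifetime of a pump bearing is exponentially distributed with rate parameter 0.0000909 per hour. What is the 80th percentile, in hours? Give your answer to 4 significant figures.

17710

Set 1 − e^(−λt) = 0.8, so t = −ln(0.2)/λ = 1.6094/0.0000909 ≈ 17705.6 hours.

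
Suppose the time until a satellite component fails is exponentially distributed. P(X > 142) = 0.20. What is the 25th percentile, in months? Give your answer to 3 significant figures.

25.4

e^(−λ·142) = 0.20 ⇒ λ = −ln(0.20)/142 = 0.0113341.
25th percentile: 1 − e^(−λt) = 0.25, t = −ln(0.75)/λ = 25.3821 months.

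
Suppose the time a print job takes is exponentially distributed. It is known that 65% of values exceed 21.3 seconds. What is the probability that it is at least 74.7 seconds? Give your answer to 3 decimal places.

0.221

e^(−λ·21.3) = 0.65 ⇒ λ = −ln(0.65)/21.3 = 0.0202246.
P(X > 74.7) = e^(−0.0202246·74.7) = e^(−1.5108) ≈ 0.221.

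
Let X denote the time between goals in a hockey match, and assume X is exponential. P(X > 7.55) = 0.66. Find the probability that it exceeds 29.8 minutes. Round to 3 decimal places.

e^(−λ·7.55) = 0.66 ⇒ λ = −ln(0.66)/7.55 = 0.0550352.
P(X > 29.8) = e^(−0.0550352·29.8) = e^(−1.64) ≈ 0.194.

0.194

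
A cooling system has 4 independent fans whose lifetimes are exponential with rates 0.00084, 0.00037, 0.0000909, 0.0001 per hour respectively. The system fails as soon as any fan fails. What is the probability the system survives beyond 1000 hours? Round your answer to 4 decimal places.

0.2464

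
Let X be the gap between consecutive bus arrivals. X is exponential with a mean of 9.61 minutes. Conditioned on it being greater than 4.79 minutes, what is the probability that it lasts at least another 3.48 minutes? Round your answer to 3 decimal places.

0.696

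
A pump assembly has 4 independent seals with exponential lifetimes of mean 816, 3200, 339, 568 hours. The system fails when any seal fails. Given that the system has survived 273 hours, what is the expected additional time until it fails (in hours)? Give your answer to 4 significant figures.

160.0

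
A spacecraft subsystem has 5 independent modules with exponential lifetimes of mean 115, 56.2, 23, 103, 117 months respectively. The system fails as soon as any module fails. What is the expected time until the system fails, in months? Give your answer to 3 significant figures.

The first failure time is exponential with rate Σλ_i = 1/115 + 1/56.2 + 1/23 + 1/103 + 1/117 = 0.0882233 per month.
E[min] = 1/Σλ = 1/0.0882233 = 11.3349 months.

11.3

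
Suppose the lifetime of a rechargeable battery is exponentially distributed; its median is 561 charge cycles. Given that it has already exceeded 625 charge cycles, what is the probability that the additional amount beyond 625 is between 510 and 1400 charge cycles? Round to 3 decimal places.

0.355

For an exponential, median = ln(2)/λ, so λ = ln 2 / 561 = 0.00123556 per charge cycle.
Memoryless: the residual past 625 is again Exp(λ).
P(510 < residual < 1400) = e^(−λ·510) − e^(−λ·1400) = 0.53252 − 0.17732 ≈ 0.355.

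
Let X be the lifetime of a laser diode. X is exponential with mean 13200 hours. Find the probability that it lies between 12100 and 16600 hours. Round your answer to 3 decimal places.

The rate is λ = 1/13200 = 0.0000757576 per hour.
P(12100 < X < 16600) = e^(−λ·12100) − e^(−λ·16600) = 0.39985 − 0.28434 ≈ 0.116.

0.116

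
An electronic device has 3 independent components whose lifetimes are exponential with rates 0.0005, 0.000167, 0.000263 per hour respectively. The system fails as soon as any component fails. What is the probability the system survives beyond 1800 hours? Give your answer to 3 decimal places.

0.187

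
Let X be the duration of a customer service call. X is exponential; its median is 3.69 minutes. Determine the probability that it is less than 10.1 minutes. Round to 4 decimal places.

0.8500

For an exponential, median = ln(2)/λ, so λ = ln 2 / 3.69 = 0.187845 per minute.
P(X ≤ 10.1) = 1 − e^(−λ·10.1) = 1 − e^(−1.8972) ≈ 0.8500.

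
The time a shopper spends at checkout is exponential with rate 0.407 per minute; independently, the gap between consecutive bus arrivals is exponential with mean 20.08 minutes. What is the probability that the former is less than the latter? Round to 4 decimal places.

0.8910

λ_1 = 0.407, λ_2 = 1/20.08 = 0.0498008.
For independent exponentials, P(the former < the latter) = λ_1/(λ_1+λ_2) = 0.407/0.456801 ≈ 0.8910.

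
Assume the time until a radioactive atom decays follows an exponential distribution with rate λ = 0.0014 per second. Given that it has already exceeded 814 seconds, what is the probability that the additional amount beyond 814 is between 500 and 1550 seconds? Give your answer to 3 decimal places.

Memoryless: the residual past 814 is again Exp(λ).
P(500 < residual < 1550) = e^(−λ·500) − e^(−λ·1550) = 0.49659 − 0.11418 ≈ 0.382.

0.382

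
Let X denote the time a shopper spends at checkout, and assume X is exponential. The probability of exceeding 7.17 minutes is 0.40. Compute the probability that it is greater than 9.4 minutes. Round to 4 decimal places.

e^(−λ·7.17) = 0.40 ⇒ λ = −ln(0.40)/7.17 = 0.127795.
P(X > 9.4) = e^(−0.127795·9.4) = e^(−1.2013) ≈ 0.3008.

0.3008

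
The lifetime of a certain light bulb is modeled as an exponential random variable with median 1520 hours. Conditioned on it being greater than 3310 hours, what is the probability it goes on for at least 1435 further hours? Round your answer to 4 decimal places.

For an exponential, median = ln(2)/λ, so λ = ln 2 / 1520 = 0.000456018 per hour.
The exponential is memoryless, so the remaining time is again Exp(λ): the condition X > 3310 is irrelevant.
P(X > 1435) = e^(−0.65439) ≈ 0.5198.

0.5198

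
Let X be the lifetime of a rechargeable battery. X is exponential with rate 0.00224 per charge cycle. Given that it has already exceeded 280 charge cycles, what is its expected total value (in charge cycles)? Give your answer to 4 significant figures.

726.4

By memorylessness, E[X | X > 280] = 280 + 1/λ = 280 + 446.429 = 726.429 charge cycles.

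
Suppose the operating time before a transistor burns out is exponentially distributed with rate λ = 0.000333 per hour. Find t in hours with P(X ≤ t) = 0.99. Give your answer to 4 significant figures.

13830

Set 1 − e^(−λt) = 0.99, so t = −ln(0.01)/λ = 4.6052/0.000333 ≈ 13829.3 hours.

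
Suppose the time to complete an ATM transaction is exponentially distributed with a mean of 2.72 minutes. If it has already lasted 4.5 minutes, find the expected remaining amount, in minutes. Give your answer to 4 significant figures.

2.720

The rate is λ = 1/2.72 = 0.367647 per minute.
By memorylessness, the remaining amount past any threshold is again Exp(λ) with mean 1/λ = 2.72 minutes.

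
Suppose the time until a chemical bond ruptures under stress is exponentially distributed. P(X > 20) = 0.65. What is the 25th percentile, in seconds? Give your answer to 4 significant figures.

13.36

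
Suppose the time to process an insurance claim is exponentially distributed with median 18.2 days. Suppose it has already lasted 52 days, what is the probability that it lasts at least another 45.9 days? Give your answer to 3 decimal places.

0.174

For an exponential, median = ln(2)/λ, so λ = ln 2 / 18.2 = 0.038085 per day.
By the memoryless property, P(X > 52+45.9 | X > 52) = P(X > 45.9).
P(X > 45.9) = e^(−1.7481) ≈ 0.174.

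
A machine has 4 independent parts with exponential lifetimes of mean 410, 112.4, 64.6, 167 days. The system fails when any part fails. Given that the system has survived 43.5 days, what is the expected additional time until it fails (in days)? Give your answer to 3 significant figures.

30.5

First-failure rate Σλ = 1/410 + 1/112.4 + 1/64.6 + 1/167 = 0.0328037.
By memorylessness the expected residual is 1/Σλ = 30.4843 days, regardless of the 43.5 already elapsed.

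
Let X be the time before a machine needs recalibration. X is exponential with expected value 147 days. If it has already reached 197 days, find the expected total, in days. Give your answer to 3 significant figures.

The rate is λ = 1/147 = 0.00680272 per day.
By memorylessness, E[X | X > 197] = 197 + 1/λ = 197 + 147 = 344 days.

344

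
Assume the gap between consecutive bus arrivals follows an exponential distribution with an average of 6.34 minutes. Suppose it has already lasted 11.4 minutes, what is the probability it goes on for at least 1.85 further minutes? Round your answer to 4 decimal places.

The rate is λ = 1/6.34 = 0.157729 per minute.
P(X > s+t | X > s) = e^(−λ(s+t))/e^(−λs) = e^(−λt), independent of s = 11.4.
P(X > 1.85) = e^(−0.2918) ≈ 0.7469.

0.7469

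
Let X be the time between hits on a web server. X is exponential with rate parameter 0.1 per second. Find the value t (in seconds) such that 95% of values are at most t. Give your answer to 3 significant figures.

Set 1 − e^(−λt) = 0.95, so t = −ln(0.05)/λ = 2.9957/0.1 ≈ 29.9573 seconds.

30.0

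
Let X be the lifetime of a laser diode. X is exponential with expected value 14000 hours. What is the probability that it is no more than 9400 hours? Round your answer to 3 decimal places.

0.489

The rate is λ = 1/14000 = 0.0000714286 per hour.
P(X ≤ 9400) = 1 − e^(−λ·9400) = 1 − e^(−0.67143) ≈ 0.489.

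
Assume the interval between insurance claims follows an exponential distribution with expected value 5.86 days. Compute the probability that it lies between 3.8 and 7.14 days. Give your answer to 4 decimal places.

The rate is λ = 1/5.86 = 0.170648 per day.
P(3.8 < X < 7.14) = e^(−λ·3.8) − e^(−λ·7.14) = 0.52285 − 0.29569 ≈ 0.2272.

0.2272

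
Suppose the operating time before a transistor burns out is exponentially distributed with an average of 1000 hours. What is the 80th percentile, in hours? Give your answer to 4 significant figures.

1609

The rate is λ = 1/1000 = 0.001 per hour.
Set 1 − e^(−λt) = 0.8, so t = −ln(0.2)/λ = 1.6094/0.001 ≈ 1609.44 hours.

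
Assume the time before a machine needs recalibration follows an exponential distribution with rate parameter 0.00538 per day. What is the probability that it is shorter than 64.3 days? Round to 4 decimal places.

P(X ≤ 64.3) = 1 − e^(−λ·64.3) = 1 − e^(−0.34593) ≈ 0.2924.

0.2924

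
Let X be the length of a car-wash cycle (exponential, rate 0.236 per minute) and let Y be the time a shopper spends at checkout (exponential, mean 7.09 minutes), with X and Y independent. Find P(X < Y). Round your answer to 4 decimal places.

λ_1 = 0.236, λ_2 = 1/7.09 = 0.141044.
For independent exponentials, P(X < Y) = λ_1/(λ_1+λ_2) = 0.236/0.377044 ≈ 0.6259.

0.6259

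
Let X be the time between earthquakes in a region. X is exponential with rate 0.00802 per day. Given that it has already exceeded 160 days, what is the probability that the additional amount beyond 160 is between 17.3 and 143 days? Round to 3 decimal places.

Memoryless: the residual past 160 is again Exp(λ).
P(17.3 < residual < 143) = e^(−λ·17.3) − e^(−λ·143) = 0.87045 − 0.31763 ≈ 0.553.

0.553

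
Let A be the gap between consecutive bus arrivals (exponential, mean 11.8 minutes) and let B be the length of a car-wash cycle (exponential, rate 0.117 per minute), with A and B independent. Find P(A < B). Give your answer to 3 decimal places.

0.420

λ_1 = 1/11.8 = 0.0847458, λ_2 = 0.117.
For independent exponentials, P(A < B) = λ_1/(λ_1+λ_2) = 0.0847458/0.201746 ≈ 0.420.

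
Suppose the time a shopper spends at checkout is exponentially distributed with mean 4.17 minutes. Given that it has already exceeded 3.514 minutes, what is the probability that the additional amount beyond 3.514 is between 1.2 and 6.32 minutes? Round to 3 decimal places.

0.530

The rate is λ = 1/4.17 = 0.239808 per minute.
Memoryless: the residual past 3.514 is again Exp(λ).
P(1.2 < residual < 6.32) = e^(−λ·1.2) − e^(−λ·6.32) = 0.74993 − 0.21968 ≈ 0.530.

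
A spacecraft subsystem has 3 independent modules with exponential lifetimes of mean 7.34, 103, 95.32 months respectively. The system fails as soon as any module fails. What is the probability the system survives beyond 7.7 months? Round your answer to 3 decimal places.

0.300

The first failure time is exponential with rate Σλ_i = 1/7.34 + 1/103 + 1/95.32 = 0.156439 per month.
P(min > 7.7) = e^(−0.156439·7.7) = e^(−1.2046) ≈ 0.300.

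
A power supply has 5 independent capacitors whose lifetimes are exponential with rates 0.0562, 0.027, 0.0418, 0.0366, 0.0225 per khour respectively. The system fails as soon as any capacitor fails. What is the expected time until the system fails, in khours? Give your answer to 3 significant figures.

5.43

The time to first failure is exponential with rate Σλ = 0.0562 + 0.027 + 0.0418 + 0.0366 + 0.0225 = 0.1841.
E[min] = 1/Σλ = 1/0.1841 = 5.43183 khours.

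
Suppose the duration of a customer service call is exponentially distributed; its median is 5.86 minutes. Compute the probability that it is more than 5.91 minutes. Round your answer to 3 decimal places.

0.497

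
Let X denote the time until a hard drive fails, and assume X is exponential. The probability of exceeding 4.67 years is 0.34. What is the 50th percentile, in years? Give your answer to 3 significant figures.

3.00

e^(−λ·4.67) = 0.34 ⇒ λ = −ln(0.34)/4.67 = 0.231008.
50th percentile: 1 − e^(−λt) = 0.5, t = −ln(0.5)/λ = 3.00053 years.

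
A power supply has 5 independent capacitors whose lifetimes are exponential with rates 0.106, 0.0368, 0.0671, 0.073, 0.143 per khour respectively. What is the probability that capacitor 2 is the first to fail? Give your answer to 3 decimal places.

0.086

The time to first failure is exponential with rate Σλ = 0.106 + 0.0368 + 0.0671 + 0.073 + 0.143 = 0.4259.
P(capacitor 2 first) = λ_2/Σλ = 0.0368/0.4259 ≈ 0.086.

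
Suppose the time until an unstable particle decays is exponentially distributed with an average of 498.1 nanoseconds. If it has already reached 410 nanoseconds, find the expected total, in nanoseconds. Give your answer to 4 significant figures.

908.1

The rate is λ = 1/498.1 = 0.00200763 per nanosecond.
By memorylessness, E[X | X > 410] = 410 + 1/λ = 410 + 498.1 = 908.1 nanoseconds.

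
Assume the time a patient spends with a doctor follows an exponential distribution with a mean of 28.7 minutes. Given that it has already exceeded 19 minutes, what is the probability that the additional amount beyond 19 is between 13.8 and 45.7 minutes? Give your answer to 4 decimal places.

0.4148

The rate is λ = 1/28.7 = 0.0348432 per minute.
Memoryless: the residual past 19 is again Exp(λ).
P(13.8 < residual < 45.7) = e^(−λ·13.8) − e^(−λ·45.7) = 0.61827 − 0.20345 ≈ 0.4148.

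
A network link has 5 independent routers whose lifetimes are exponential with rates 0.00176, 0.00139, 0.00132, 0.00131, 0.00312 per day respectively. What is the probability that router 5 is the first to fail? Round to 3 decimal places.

0.351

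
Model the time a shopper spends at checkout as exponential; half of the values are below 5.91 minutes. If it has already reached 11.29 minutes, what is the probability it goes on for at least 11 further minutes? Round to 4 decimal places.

0.2752

For an exponential, median = ln(2)/λ, so λ = ln 2 / 5.91 = 0.117284 per minute.
By the memoryless property, P(X > 11.29+11 | X > 11.29) = P(X > 11).
P(X > 11) = e^(−1.2901) ≈ 0.2752.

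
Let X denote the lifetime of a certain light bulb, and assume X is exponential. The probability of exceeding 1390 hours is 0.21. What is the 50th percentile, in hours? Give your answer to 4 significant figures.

617.4

e^(−λ·1390) = 0.21 ⇒ λ = −ln(0.21)/1390 = 0.00112277.
50th percentile: 1 − e^(−λt) = 0.5, t = −ln(0.5)/λ = 617.356 hours.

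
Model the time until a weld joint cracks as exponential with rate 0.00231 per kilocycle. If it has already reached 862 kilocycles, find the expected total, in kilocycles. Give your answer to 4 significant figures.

By memorylessness, E[X | X > 862] = 862 + 1/λ = 862 + 432.9 = 1294.9 kilocycles.

1295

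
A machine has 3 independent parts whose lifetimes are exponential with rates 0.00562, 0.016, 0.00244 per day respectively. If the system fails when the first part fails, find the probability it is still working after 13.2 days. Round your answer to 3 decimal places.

The time to first failure is exponential with rate Σλ = 0.00562 + 0.016 + 0.00244 = 0.02406.
P(min > 13.2) = e^(−0.02406·13.2) = e^(−0.31759) ≈ 0.728.

0.728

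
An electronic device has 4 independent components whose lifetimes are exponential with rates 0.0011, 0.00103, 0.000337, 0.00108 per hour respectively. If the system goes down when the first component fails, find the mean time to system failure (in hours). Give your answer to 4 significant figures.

281.9

The time to first failure is exponential with rate Σλ = 0.0011 + 0.00103 + 0.000337 + 0.00108 = 0.003547.
E[min] = 1/Σλ = 1/0.003547 = 281.928 hours.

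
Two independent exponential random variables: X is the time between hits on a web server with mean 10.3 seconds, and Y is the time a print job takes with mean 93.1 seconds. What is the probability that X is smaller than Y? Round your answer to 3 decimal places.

λ_1 = 1/10.3 = 0.0970874, λ_2 = 1/93.1 = 0.0107411.
For independent exponentials, P(X < Y) = λ_1/(λ_1+λ_2) = 0.0970874/0.107829 ≈ 0.900.

0.900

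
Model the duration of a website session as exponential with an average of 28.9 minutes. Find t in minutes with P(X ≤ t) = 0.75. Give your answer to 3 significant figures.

40.1

The rate is λ = 1/28.9 = 0.0346021 per minute.
Set 1 − e^(−λt) = 0.75, so t = −ln(0.25)/λ = 1.3863/0.0346021 ≈ 40.0639 minutes.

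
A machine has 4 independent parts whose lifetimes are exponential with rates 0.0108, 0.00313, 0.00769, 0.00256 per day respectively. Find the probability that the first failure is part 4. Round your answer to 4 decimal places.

0.1059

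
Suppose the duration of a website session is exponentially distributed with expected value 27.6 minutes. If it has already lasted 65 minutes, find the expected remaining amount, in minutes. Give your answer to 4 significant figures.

27.60

The rate is λ = 1/27.6 = 0.0362319 per minute.
By memorylessness, the remaining amount past any threshold is again Exp(λ) with mean 1/λ = 27.6 minutes.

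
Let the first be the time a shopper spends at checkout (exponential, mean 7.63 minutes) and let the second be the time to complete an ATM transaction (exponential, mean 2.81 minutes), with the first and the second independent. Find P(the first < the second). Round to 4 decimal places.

0.2692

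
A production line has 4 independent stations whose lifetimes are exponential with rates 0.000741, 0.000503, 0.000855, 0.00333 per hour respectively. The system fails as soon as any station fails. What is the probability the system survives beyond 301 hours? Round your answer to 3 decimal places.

The time to first failure is exponential with rate Σλ = 0.000741 + 0.000503 + 0.000855 + 0.00333 = 0.005429.
P(min > 301) = e^(−0.005429·301) = e^(−1.6341) ≈ 0.195.

0.195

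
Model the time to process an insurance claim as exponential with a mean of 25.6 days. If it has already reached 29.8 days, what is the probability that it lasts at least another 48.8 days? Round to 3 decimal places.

0.149

The rate is λ = 1/25.6 = 0.0390625 per day.
The exponential is memoryless, so the remaining time is again Exp(λ): the condition X > 29.8 is irrelevant.
P(X > 48.8) = e^(−1.9062) ≈ 0.149.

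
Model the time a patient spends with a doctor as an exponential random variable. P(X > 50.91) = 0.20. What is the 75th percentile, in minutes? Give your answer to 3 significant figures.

43.9

e^(−λ·50.91) = 0.20 ⇒ λ = −ln(0.20)/50.91 = 0.0316134.
75th percentile: 1 − e^(−λt) = 0.75, t = −ln(0.25)/λ = 43.8515 minutes.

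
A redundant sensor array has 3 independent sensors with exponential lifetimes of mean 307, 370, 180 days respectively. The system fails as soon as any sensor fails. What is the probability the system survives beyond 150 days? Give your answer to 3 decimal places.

The first failure time is exponential with rate Σλ_i = 1/307 + 1/370 + 1/180 = 0.0115156 per day.
P(min > 150) = e^(−0.0115156·150) = e^(−1.7273) ≈ 0.178.

0.178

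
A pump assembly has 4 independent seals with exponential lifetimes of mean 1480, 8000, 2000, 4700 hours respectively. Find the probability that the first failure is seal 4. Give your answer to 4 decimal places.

0.1406

Rates: λ_i = 1/mean_i → 0.000675676, 0.000125, 0.0005, 0.000212766; Σλ = 0.00151344.
P(seal 4 first) = λ_4/Σλ = 0.000212766/0.00151344 ≈ 0.1406.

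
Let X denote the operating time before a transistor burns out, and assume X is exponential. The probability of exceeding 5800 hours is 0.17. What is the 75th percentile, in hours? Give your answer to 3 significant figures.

4540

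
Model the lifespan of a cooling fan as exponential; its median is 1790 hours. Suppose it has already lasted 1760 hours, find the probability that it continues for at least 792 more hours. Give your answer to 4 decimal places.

0.7359

For an exponential, median = ln(2)/λ, so λ = ln 2 / 1790 = 0.000387233 per hour.
P(X > s+t | X > s) = e^(−λ(s+t))/e^(−λs) = e^(−λt), independent of s = 1760.
P(X > 792) = e^(−0.30669) ≈ 0.7359.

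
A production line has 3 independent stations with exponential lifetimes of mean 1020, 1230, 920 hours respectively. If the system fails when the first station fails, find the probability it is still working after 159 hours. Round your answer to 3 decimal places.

0.633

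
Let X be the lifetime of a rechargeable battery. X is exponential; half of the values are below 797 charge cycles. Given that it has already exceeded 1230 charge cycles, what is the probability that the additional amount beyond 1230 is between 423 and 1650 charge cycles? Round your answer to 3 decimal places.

For an exponential, median = ln(2)/λ, so λ = ln 2 / 797 = 0.000869695 per charge cycle.
Memoryless: the residual past 1230 is again Exp(λ).
P(423 < residual < 1650) = e^(−λ·423) − e^(−λ·1650) = 0.69220 − 0.23812 ≈ 0.454.

0.454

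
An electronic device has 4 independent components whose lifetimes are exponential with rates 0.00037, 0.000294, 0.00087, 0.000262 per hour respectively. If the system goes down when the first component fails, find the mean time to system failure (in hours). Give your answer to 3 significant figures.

557

The time to first failure is exponential with rate Σλ = 0.00037 + 0.000294 + 0.00087 + 0.000262 = 0.001796.
E[min] = 1/Σλ = 1/0.001796 = 556.793 hours.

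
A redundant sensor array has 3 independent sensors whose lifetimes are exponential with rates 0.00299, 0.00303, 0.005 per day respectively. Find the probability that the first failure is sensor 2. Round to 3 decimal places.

0.275

The time to first failure is exponential with rate Σλ = 0.00299 + 0.00303 + 0.005 = 0.01102.
P(sensor 2 first) = λ_2/Σλ = 0.00303/0.01102 ≈ 0.275.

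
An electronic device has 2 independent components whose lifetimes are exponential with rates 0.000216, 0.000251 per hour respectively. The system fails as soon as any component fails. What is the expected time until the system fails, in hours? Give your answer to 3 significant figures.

The time to first failure is exponential with rate Σλ = 0.000216 + 0.000251 = 0.000467.
E[min] = 1/Σλ = 1/0.000467 = 2141.33 hours.

2140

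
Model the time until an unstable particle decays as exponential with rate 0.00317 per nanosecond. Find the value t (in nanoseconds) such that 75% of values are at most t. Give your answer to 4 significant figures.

437.3

Set 1 − e^(−λt) = 0.75, so t = −ln(0.25)/λ = 1.3863/0.00317 ≈ 437.317 nanoseconds.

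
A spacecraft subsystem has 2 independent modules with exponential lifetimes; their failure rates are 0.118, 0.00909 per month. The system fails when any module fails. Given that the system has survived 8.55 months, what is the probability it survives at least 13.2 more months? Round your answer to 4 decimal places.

0.1868

Time to first failure ~ Exp(Σλ) with Σλ = 0.12709.
By memorylessness, P(T > 8.55+13.2 | T > 8.55) = P(T > 13.2) = e^(−0.12709·13.2) ≈ 0.1868.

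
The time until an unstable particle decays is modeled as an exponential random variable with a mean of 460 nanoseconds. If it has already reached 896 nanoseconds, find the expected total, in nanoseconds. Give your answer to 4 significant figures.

The rate is λ = 1/460 = 0.00217391 per nanosecond.
By memorylessness, E[X | X > 896] = 896 + 1/λ = 896 + 460 = 1356 nanoseconds.

1356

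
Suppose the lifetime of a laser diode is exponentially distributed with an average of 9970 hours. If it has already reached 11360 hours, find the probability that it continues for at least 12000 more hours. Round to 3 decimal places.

0.300

The rate is λ = 1/9970 = 0.000100301 per hour.
By the memoryless property, P(X > 11360+12000 | X > 11360) = P(X > 12000).
P(X > 12000) = e^(−1.2036) ≈ 0.300.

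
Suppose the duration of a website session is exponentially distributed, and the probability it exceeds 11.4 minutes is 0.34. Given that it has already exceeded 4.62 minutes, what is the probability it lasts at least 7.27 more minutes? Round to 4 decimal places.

0.5026

From e^(−λ·11.4) = 0.34, λ = −ln(0.34)/11.4 = 0.0946324.
Memoryless: P(X > 4.62+7.27 | X > 4.62) = P(X > 7.27) = e^(−0.0946324·7.27) ≈ 0.5026.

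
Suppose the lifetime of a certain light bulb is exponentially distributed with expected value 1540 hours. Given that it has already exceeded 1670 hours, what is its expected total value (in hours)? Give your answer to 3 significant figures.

3210

The rate is λ = 1/1540 = 0.000649351 per hour.
By memorylessness, E[X | X > 1670] = 1670 + 1/λ = 1670 + 1540 = 3210 hours.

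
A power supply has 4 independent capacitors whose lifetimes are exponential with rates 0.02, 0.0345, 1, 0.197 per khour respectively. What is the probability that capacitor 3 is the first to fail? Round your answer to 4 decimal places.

0.7990

The time to first failure is exponential with rate Σλ = 0.02 + 0.0345 + 1 + 0.197 = 1.2515.
P(capacitor 3 first) = λ_3/Σλ = 1/1.2515 ≈ 0.7990.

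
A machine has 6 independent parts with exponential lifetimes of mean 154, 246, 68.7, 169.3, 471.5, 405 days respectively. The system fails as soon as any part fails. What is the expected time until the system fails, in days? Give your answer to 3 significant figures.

28.1

The first failure time is exponential with rate Σλ_i = 1/154 + 1/246 + 1/68.7 + 1/169.3 + 1/471.5 + 1/405 = 0.0356113 per day.
E[min] = 1/Σλ = 1/0.0356113 = 28.081 days.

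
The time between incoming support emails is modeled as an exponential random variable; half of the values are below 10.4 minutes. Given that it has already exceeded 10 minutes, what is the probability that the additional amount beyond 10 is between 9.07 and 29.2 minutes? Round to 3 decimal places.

For an exponential, median = ln(2)/λ, so λ = ln 2 / 10.4 = 0.0666488 per minute.
Memoryless: the residual past 10 is again Exp(λ).
P(9.07 < residual < 29.2) = e^(−λ·9.07) − e^(−λ·29.2) = 0.54635 − 0.14282 ≈ 0.404.

0.404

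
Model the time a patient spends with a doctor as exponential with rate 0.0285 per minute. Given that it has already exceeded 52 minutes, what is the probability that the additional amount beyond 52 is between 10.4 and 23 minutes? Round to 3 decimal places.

Memoryless: the residual past 52 is again Exp(λ).
P(10.4 < residual < 23) = e^(−λ·10.4) − e^(−λ·23) = 0.74349 − 0.51918 ≈ 0.224.

0.224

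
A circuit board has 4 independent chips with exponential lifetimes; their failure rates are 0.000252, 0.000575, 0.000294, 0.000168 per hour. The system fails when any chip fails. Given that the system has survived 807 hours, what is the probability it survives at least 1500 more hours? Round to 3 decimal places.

0.145

Time to first failure ~ Exp(Σλ) with Σλ = 0.001289.
By memorylessness, P(T > 807+1500 | T > 807) = P(T > 1500) = e^(−0.001289·1500) ≈ 0.145.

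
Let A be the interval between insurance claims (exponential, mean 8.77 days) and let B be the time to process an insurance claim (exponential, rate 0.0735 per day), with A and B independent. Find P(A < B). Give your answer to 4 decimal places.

0.6081

λ_1 = 1/8.77 = 0.114025, λ_2 = 0.0735.
For independent exponentials, P(A < B) = λ_1/(λ_1+λ_2) = 0.114025/0.187525 ≈ 0.6081.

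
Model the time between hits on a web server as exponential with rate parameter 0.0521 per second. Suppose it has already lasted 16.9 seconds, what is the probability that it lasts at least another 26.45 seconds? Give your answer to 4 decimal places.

The exponential is memoryless, so the remaining time is again Exp(λ): the condition X > 16.9 is irrelevant.
P(X > 26.45) = e^(−1.378) ≈ 0.2521.

0.2521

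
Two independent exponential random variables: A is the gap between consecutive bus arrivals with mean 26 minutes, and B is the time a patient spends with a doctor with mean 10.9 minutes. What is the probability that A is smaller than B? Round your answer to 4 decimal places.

0.2954

λ_1 = 1/26 = 0.0384615, λ_2 = 1/10.9 = 0.0917431.
For independent exponentials, P(A < B) = λ_1/(λ_1+λ_2) = 0.0384615/0.130205 ≈ 0.2954.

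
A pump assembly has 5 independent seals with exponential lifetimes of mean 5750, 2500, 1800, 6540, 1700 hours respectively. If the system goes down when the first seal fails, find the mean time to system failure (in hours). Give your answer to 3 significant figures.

535

The first failure time is exponential with rate Σλ_i = 1/5750 + 1/2500 + 1/1800 + 1/6540 + 1/1700 = 0.00187061 per hour.
E[min] = 1/Σλ = 1/0.00187061 = 534.585 hours.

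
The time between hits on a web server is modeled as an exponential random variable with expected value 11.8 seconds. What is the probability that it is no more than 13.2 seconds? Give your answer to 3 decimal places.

The rate is λ = 1/11.8 = 0.0847458 per second.
P(X ≤ 13.2) = 1 − e^(−λ·13.2) = 1 − e^(−1.1186) ≈ 0.673.

0.673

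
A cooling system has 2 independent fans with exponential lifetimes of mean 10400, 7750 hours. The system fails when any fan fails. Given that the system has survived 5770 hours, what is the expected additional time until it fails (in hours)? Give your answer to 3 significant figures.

4440

First-failure rate Σλ = 1/10400 + 1/7750 = 0.000225186.
By memorylessness the expected residual is 1/Σλ = 4440.77 hours, regardless of the 5770 already elapsed.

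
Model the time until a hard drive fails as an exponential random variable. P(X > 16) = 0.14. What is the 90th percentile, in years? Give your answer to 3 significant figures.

e^(−λ·16) = 0.14 ⇒ λ = −ln(0.14)/16 = 0.122882.
90th percentile: 1 − e^(−λt) = 0.9, t = −ln(0.1)/λ = 18.7382 years.

18.7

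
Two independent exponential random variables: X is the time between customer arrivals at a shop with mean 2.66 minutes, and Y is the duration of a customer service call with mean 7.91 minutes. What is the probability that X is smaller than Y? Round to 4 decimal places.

0.7483

λ_1 = 1/2.66 = 0.37594, λ_2 = 1/7.91 = 0.126422.
For independent exponentials, P(X < Y) = λ_1/(λ_1+λ_2) = 0.37594/0.502362 ≈ 0.7483.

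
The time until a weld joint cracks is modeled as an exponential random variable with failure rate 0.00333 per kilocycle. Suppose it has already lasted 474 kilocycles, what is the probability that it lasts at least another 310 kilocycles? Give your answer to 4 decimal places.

0.3562

By the memoryless property, P(X > 474+310 | X > 474) = P(X > 310).
P(X > 310) = e^(−1.0323) ≈ 0.3562.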